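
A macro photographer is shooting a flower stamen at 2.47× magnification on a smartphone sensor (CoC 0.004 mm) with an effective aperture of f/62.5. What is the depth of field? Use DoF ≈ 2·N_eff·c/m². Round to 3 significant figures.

At magnification m, DoF ≈ 2·N_eff·c/m² = 2 × 62.5 × 0.004 / 2.47² = 0.5 / 6.101 ≈ 0.082 mm.

0.0820 mm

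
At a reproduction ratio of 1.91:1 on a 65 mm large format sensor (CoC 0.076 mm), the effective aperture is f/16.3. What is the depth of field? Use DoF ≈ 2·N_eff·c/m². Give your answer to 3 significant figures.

At magnification m, DoF ≈ 2·N_eff·c/m² = 2 × 16.3 × 0.076 / 1.91² = 2.478 / 3.648 ≈ 0.679 mm.

0.679 mm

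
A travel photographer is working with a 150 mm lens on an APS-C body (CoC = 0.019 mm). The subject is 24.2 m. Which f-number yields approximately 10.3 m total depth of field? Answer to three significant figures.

f/10

Write h = H − f = f²/(N·c). The thin-lens limits are Dn = s·h/(h + (s−f)) and Df = s·h/(h − (s−f)), so DoF = Df − Dn = 2·s·(s−f)·h / (h² − (s−f)²).
That is a quadratic in h: DoF·h² − 2·s·(s−f)·h − DoF·(s−f)² = 0 ⇒ h = (s−f)·(s + √(s² + DoF²)) / DoF = 24050 × (24200 + √(24200² + 10300²)) / 10300 = 24050 × (24200 + 26300.8) / 10300 ≈ 117917 mm.
Then N = f²/(c·h) = 150² / (0.019 × 117917) = 22500 / 2240.4 ≈ 10.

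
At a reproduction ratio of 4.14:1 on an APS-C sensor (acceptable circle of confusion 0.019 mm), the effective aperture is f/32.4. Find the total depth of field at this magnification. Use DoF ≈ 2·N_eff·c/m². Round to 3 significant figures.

At magnification m, DoF ≈ 2·N_eff·c/m² = 2 × 32.4 × 0.019 / 4.14² = 1.231 / 17.14 ≈ 0.0718 mm.

0.0718 mm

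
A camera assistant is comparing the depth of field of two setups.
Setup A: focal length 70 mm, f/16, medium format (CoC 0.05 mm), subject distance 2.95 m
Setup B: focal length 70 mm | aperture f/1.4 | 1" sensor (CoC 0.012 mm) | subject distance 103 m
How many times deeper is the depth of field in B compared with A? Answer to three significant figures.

Setup A: H = 70²/(16×0.05) + 70 ≈ 6195.0 mm; DoF = Df − Dn = 5568.2 − 2006.5 ≈ 3561.7 mm.
Setup B: H = 70²/(1.4×0.012) + 70 ≈ 291736.7 mm; DoF = Df − Dn = 159172 − 76133 ≈ 83039 mm.
Ratio = 83039 / 3561.7 ≈ 23.3.

23.3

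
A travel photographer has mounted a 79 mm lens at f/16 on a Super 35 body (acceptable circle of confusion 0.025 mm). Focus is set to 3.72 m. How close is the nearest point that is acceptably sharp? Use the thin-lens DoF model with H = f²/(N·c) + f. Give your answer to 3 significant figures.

3.02 m

Hyperfocal distance H = f²/(N·c) + f = 79²/(16 × 0.025) + 79 = 6241/0.4 + 79 ≈ 15681.5 mm ≈ 15.68 m.
Near limit Dn = s·(H − f)/(H + s − 2f) = 3720 × (15681.5 − 79) / (15681.5 + 3720 − 2 × 79) = 3720 × 15602.5 / 19243.5 ≈ 3016.2 mm ≈ 3.02 m.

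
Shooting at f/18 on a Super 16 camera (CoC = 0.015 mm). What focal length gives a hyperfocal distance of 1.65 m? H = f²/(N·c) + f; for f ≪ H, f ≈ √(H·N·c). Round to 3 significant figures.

21.0 mm

From H = f²/(N·c) + f, with f ≪ H: f ≈ √(H·N·c) = √(1650 × 18 × 0.015) = √445.50 ≈ 21.11 mm.
Exact: f² + N·c·f − N·c·H = 0 ⇒ f = (−N·c + √((N·c)² + 4·N·c·H))/2 = (−0.27 + √1782.1)/2 ≈ 20.972 mm ≈ 21.0 mm.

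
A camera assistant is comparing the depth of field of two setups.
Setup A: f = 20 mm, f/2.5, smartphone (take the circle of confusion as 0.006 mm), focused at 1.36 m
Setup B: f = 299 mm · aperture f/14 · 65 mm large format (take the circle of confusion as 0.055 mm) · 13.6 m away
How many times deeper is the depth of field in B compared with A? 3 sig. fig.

23.0

Setup A: H = 20²/(2.5×0.006) + 20 ≈ 26686.7 mm; DoF = Df − Dn = 1431.96 − 1294.93 ≈ 137.03 mm.
Setup B: H = 299²/(14×0.055) + 299 ≈ 116404.2 mm; DoF = Df − Dn = 15359.6 − 12202.1 ≈ 3157.5 mm.
Ratio = 3157.5 / 137.03 ≈ 23.0.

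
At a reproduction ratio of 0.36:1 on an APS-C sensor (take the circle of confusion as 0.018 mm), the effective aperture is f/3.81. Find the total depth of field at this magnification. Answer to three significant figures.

At magnification m, DoF ≈ 2·N_eff·c/m² = 2 × 3.81 × 0.018 / 0.36² = 0.1372 / 0.1296 ≈ 1.06 mm.

1.06 mm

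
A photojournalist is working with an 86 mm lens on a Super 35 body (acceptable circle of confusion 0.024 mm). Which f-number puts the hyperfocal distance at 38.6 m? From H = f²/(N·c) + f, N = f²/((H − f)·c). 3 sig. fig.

Rearrange H = f²/(N·c) + f for N: N = f² / ((H − f)·c).
N = 86² / ((38600 − 86) × 0.024) = 7396 / 924.3 ≈ 8.

f/8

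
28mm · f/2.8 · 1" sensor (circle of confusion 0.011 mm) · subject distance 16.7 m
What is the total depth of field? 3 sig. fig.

38.3 m

Hyperfocal distance H = f²/(N·c) + f = 28²/(2.8 × 0.011) + 28 = 784/0.0308 + 28 ≈ 25482.5 mm ≈ 25.48 m.
Near limit Dn = s·(H − f)/(H + s − 2f) = 16700 × (25482.5 − 28) / (25482.5 + 16700 − 2 × 28) = 16700 × 25454.5 / 42126.5 ≈ 10091 mm.
Far limit Df = s·(H − f)/(H − s) = 16700 × (25482.5 − 28) / (25482.5 − 16700) = 16700 × 25454.5 / 8782.5 ≈ 48402 mm.
Depth of field = Df − Dn = 48402 − 10091 ≈ 38311 mm ≈ 38.3 m.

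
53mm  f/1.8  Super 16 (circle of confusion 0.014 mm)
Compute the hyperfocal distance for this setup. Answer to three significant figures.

112 m

Hyperfocal distance H = f²/(N·c) + f = 53²/(1.8 × 0.014) + 53 = 2809/0.0252 + 53 ≈ 111521.3 mm ≈ 112 m.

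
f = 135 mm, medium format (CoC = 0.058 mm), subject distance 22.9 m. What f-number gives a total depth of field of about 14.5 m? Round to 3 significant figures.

Write h = H − f = f²/(N·c). The thin-lens limits are Dn = s·h/(h + (s−f)) and Df = s·h/(h − (s−f)), so DoF = Df − Dn = 2·s·(s−f)·h / (h² − (s−f)²).
That is a quadratic in h: DoF·h² − 2·s·(s−f)·h − DoF·(s−f)² = 0 ⇒ h = (s−f)·(s + √(s² + DoF²)) / DoF = 22765 × (22900 + √(22900² + 14500²)) / 14500 = 22765 × (22900 + 27104.6) / 14500 ≈ 78507 mm.
Then N = f²/(c·h) = 135² / (0.058 × 78507) = 18225 / 4553.4 ≈ 4.

f/4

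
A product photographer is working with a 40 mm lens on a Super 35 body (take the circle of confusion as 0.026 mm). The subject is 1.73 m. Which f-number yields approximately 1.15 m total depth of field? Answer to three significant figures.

f/11

Write h = H − f = f²/(N·c). The thin-lens limits are Dn = s·h/(h + (s−f)) and Df = s·h/(h − (s−f)), so DoF = Df − Dn = 2·s·(s−f)·h / (h² − (s−f)²).
That is a quadratic in h: DoF·h² − 2·s·(s−f)·h − DoF·(s−f)² = 0 ⇒ h = (s−f)·(s + √(s² + DoF²)) / DoF = 1690 × (1730 + √(1730² + 1150²)) / 1150 = 1690 × (1730 + 2077.35) / 1150 ≈ 5595.2 mm.
Then N = f²/(c·h) = 40² / (0.026 × 5595.2) = 1600 / 145.47 ≈ 11.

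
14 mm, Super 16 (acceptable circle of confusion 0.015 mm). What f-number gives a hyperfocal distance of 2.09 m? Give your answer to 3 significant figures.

Rearrange H = f²/(N·c) + f for N: N = f² / ((H − f)·c).
N = 14² / ((2090 − 14) × 0.015) = 196 / 31.14 ≈ 6.29.

f/6.29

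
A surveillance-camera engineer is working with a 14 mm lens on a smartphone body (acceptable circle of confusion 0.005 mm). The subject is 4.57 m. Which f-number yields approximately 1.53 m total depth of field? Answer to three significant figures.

f/1.40

Write h = H − f = f²/(N·c). The thin-lens limits are Dn = s·h/(h + (s−f)) and Df = s·h/(h − (s−f)), so DoF = Df − Dn = 2·s·(s−f)·h / (h² − (s−f)²).
That is a quadratic in h: DoF·h² − 2·s·(s−f)·h − DoF·(s−f)² = 0 ⇒ h = (s−f)·(s + √(s² + DoF²)) / DoF = 4556 × (4570 + √(4570² + 1530²)) / 1530 = 4556 × (4570 + 4819.32) / 1530 ≈ 27959 mm.
Then N = f²/(c·h) = 14² / (0.005 × 27959) = 196 / 139.80 ≈ 1.40.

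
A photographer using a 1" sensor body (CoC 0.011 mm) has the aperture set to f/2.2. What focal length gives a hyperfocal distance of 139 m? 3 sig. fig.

58.0 mm

From H = f²/(N·c) + f, with f ≪ H: f ≈ √(H·N·c) = √(139000 × 2.2 × 0.011) = √3363.8 ≈ 58.00 mm.
The +f correction barely moves this — solving exactly, f² + N·c·f − N·c·H = 0 ⇒ f = (−N·c + √((N·c)² + 4·N·c·H))/2 = (−0.0242 + √13455)/2 ≈ 57.986 mm, so f ≈ 58.0 mm.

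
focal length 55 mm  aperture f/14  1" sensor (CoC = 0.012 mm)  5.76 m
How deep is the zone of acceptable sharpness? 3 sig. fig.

4.06 m

Hyperfocal distance H = f²/(N·c) + f = 55²/(14 × 0.012) + 55 = 3025/0.168 + 55 ≈ 18061.0 mm ≈ 18.06 m.
Near limit Dn = s·(H − f)/(H + s − 2f) = 5760 × (18061.0 − 55) / (18061.0 + 5760 − 2 × 55) = 5760 × 18006.0 / 23711.0 ≈ 4374.1 mm.
Far limit Df = s·(H − f)/(H − s) = 5760 × (18061.0 − 55) / (18061.0 − 5760) = 5760 × 18006.0 / 12301.0 ≈ 8431.4 mm.
Depth of field = Df − Dn = 8431.4 − 4374.1 ≈ 4057.3 mm ≈ 4.06 m.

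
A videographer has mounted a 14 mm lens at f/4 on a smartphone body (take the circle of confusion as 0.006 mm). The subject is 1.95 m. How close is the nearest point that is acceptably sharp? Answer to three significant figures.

1.58 m

Hyperfocal distance H = f²/(N·c) + f = 14²/(4 × 0.006) + 14 = 196/0.024 + 14 ≈ 8180.7 mm ≈ 8.181 m.
Near limit Dn = s·(H − f)/(H + s − 2f) = 1950 × (8180.7 − 14) / (8180.7 + 1950 − 2 × 14) = 1950 × 8166.7 / 10102.7 ≈ 1576.3 mm ≈ 1.58 m.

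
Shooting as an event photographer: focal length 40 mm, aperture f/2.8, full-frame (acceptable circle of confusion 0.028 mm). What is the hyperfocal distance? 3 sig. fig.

20.4 m

Hyperfocal distance H = f²/(N·c) + f = 40²/(2.8 × 0.028) + 40 = 1600/0.0784 + 40 ≈ 20448.2 mm ≈ 20.4 m.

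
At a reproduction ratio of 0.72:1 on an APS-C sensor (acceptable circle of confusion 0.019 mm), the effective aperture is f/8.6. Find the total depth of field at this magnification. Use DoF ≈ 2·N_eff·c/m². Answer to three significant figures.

0.630 mm

At magnification m, DoF ≈ 2·N_eff·c/m² = 2 × 8.6 × 0.019 / 0.72² = 0.3268 / 0.5184 ≈ 0.63 mm.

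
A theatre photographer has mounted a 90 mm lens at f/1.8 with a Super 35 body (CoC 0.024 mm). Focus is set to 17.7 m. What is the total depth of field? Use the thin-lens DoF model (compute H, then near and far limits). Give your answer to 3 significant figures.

Hyperfocal distance H = f²/(N·c) + f = 90²/(1.8 × 0.024) + 90 = 8100/0.0432 + 90 ≈ 187590.0 mm ≈ 187.6 m.
Near limit Dn = s·(H − f)/(H + s − 2f) = 17700 × (187590.0 − 90) / (187590.0 + 17700 − 2 × 90) = 17700 × 187500.0 / 205110.0 ≈ 16180.3 mm.
Far limit Df = s·(H − f)/(H − s) = 17700 × (187590.0 − 90) / (187590.0 − 17700) = 17700 × 187500.0 / 169890.0 ≈ 19534.7 mm.
Depth of field = Df − Dn = 19534.7 − 16180.3 ≈ 3354.4 mm ≈ 3.35 m.

3.35 m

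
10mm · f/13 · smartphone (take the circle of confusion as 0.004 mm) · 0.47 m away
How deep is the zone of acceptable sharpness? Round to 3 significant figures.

238 mm

Hyperfocal distance H = f²/(N·c) + f = 10²/(13 × 0.004) + 10 = 100/0.052 + 10 ≈ 1933.1 mm ≈ 1.933 m.
Near limit Dn = s·(H − f)/(H + s − 2f) = 470 × (1933.1 − 10) / (1933.1 + 470 − 2 × 10) = 470 × 1923.1 / 2383.1 ≈ 379.28 mm.
Far limit Df = s·(H − f)/(H − s) = 470 × (1933.1 − 10) / (1933.1 − 470) = 470 × 1923.1 / 1463.1 ≈ 617.77 mm.
Depth of field = Df − Dn = 617.77 − 379.28 ≈ 238.49 mm.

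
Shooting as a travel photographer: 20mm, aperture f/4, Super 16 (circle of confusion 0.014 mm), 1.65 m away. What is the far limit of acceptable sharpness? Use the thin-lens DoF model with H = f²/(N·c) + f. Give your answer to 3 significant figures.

Hyperfocal distance H = f²/(N·c) + f = 20²/(4 × 0.014) + 20 = 400/0.056 + 20 ≈ 7162.9 mm ≈ 7.163 m.
Far limit Df = s·(H − f)/(H − s) = 1650 × (7162.9 − 20) / (7162.9 − 1650) = 1650 × 7142.9 / 5512.9 ≈ 2137.9 mm ≈ 2.14 m.

2.14 m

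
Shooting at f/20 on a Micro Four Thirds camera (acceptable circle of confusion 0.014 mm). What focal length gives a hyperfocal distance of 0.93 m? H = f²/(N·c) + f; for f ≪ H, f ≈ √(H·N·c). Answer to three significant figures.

From H = f²/(N·c) + f, with f ≪ H: f ≈ √(H·N·c) = √(930 × 20 × 0.014) = √260.40 ≈ 16.14 mm.
Exact: f² + N·c·f − N·c·H = 0 ⇒ f = (−N·c + √((N·c)² + 4·N·c·H))/2 = (−0.28 + √1041.7)/2 ≈ 15.998 mm ≈ 16.0 mm.

16.0 mm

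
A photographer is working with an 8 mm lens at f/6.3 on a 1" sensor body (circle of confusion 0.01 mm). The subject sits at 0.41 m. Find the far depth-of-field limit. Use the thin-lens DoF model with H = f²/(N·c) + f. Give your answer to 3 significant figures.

0.678 m

Hyperfocal distance H = f²/(N·c) + f = 8²/(6.3 × 0.01) + 8 = 64/0.063 + 8 ≈ 1023.9 mm ≈ 1.024 m.
Far limit Df = s·(H − f)/(H − s) = 410 × (1023.9 − 8) / (1023.9 − 410) = 410 × 1015.9 / 613.9 ≈ 678.49 mm ≈ 0.678 m.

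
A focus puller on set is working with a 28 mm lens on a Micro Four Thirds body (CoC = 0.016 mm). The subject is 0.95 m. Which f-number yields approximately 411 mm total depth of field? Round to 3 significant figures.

Write h = H − f = f²/(N·c). The thin-lens limits are Dn = s·h/(h + (s−f)) and Df = s·h/(h − (s−f)), so DoF = Df − Dn = 2·s·(s−f)·h / (h² − (s−f)²).
That is a quadratic in h: DoF·h² − 2·s·(s−f)·h − DoF·(s−f)² = 0 ⇒ h = (s−f)·(s + √(s² + DoF²)) / DoF = 922 × (950 + √(950² + 411²)) / 411 = 922 × (950 + 1035.09) / 411 ≈ 4453.2 mm.
Then N = f²/(c·h) = 28² / (0.016 × 4453.2) = 784 / 71.251 ≈ 11.

f/11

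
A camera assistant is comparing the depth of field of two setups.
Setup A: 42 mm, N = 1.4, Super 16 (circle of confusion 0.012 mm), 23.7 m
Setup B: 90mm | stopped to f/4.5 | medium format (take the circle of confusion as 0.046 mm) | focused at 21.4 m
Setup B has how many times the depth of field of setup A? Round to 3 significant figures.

2.95

Setup A: H = 42²/(1.4×0.012) + 42 ≈ 105042.0 mm; DoF = Df − Dn = 30593 − 19342 ≈ 11251 mm.
Setup B: H = 90²/(4.5×0.046) + 90 ≈ 39220.4 mm; DoF = Df − Dn = 46991 − 13855 ≈ 33136 mm.
Ratio = 33136 / 11251 ≈ 2.95.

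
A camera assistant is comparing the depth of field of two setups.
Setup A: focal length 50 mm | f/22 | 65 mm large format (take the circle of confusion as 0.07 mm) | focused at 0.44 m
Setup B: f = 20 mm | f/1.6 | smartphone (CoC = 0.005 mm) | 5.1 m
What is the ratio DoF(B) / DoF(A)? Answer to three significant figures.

Setup A: H = 50²/(22×0.07) + 50 ≈ 1673.4 mm; DoF = Df − Dn = 579.13 − 354.77 ≈ 224.36 mm.
Setup B: H = 20²/(1.6×0.005) + 20 ≈ 50020.0 mm; DoF = Df − Dn = 5676.8 − 4629.6 ≈ 1047.2 mm.
Ratio = 1047.2 / 224.36 ≈ 4.67.

4.67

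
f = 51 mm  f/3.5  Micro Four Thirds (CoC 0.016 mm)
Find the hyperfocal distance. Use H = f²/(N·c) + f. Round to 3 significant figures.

46.5 m

Hyperfocal distance H = f²/(N·c) + f = 51²/(3.5 × 0.016) + 51 = 2601/0.056 + 51 ≈ 46497.4 mm ≈ 46.5 m.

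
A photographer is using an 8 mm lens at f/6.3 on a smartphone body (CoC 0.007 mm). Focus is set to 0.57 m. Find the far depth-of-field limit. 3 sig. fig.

0.930 m

Hyperfocal distance H = f²/(N·c) + f = 8²/(6.3 × 0.007) + 8 = 64/0.0441 + 8 ≈ 1459.2 mm ≈ 1.459 m.
Far limit Df = s·(H − f)/(H − s) = 570 × (1459.2 − 8) / (1459.2 − 570) = 570 × 1451.2 / 889.2 ≈ 930.24 mm ≈ 0.930 m.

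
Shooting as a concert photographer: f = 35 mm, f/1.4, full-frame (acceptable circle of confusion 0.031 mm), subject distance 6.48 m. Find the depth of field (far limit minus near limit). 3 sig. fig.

3.12 m

Hyperfocal distance H = f²/(N·c) + f = 35²/(1.4 × 0.031) + 35 = 1225/0.0434 + 35 ≈ 28260.8 mm ≈ 28.26 m.
Near limit Dn = s·(H − f)/(H + s − 2f) = 6480 × (28260.8 − 35) / (28260.8 + 6480 − 2 × 35) = 6480 × 28225.8 / 34670.8 ≈ 5275.4 mm.
Far limit Df = s·(H − f)/(H − s) = 6480 × (28260.8 − 35) / (28260.8 − 6480) = 6480 × 28225.8 / 21780.8 ≈ 8397.4 mm.
Depth of field = Df − Dn = 8397.4 − 5275.4 ≈ 3122.0 mm ≈ 3.12 m.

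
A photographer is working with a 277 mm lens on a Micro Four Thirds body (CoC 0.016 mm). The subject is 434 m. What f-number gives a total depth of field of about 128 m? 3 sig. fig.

f/1.60

Write h = H − f = f²/(N·c). The thin-lens limits are Dn = s·h/(h + (s−f)) and Df = s·h/(h − (s−f)), so DoF = Df − Dn = 2·s·(s−f)·h / (h² − (s−f)²).
That is a quadratic in h: DoF·h² − 2·s·(s−f)·h − DoF·(s−f)² = 0 ⇒ h = (s−f)·(s + √(s² + DoF²)) / DoF = 433723 × (434000 + √(434000² + 128000²)) / 128000 = 433723 × (434000 + 452482) / 128000 ≈ 3003810 mm.
Then N = f²/(c·h) = 277² / (0.016 × 3003810) = 76729 / 48061 ≈ 1.60.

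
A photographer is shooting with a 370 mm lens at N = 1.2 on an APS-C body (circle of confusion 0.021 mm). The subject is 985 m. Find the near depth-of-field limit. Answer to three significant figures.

834 m

Hyperfocal distance H = f²/(N·c) + f = 370²/(1.2 × 0.021) + 370 = 136900/0.0252 + 370 ≈ 5432909.7 mm ≈ 5433 m.
Near limit Dn = s·(H − f)/(H + s − 2f) = 985000 × (5432909.7 − 370) / (5432909.7 + 985000 − 2 × 370) = 985000 × 5432539.7 / 6417169.7 ≈ 833865 mm ≈ 834 m.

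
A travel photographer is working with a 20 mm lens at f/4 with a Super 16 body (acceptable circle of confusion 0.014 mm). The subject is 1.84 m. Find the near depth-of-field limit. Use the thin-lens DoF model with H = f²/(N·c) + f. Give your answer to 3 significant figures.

Hyperfocal distance H = f²/(N·c) + f = 20²/(4 × 0.014) + 20 = 400/0.056 + 20 ≈ 7162.9 mm ≈ 7.163 m.
Near limit Dn = s·(H − f)/(H + s − 2f) = 1840 × (7162.9 − 20) / (7162.9 + 1840 − 2 × 20) = 1840 × 7142.9 / 8962.9 ≈ 1466.4 mm ≈ 1.47 m.

1.47 m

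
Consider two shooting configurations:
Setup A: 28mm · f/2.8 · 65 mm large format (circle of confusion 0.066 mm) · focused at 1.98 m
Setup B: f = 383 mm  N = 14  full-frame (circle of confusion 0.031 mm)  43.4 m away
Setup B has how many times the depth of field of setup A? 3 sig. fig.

4.86

Setup A: H = 28²/(2.8×0.066) + 28 ≈ 4270.4 mm; DoF = Df − Dn = 3667.4 − 1356.1 ≈ 2311.3 mm.
Setup B: H = 383²/(14×0.031) + 383 ≈ 338376.1 mm; DoF = Df − Dn = 49729 − 38500 ≈ 11229 mm.
Ratio = 11229 / 2311.3 ≈ 4.86.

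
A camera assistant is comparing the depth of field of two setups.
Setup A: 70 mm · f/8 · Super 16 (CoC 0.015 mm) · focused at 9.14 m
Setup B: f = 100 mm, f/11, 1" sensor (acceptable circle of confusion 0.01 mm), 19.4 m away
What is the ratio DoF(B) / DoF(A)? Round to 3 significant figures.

Setup A: H = 70²/(8×0.015) + 70 ≈ 40903.3 mm; DoF = Df − Dn = 11749.9 − 7478.8 ≈ 4271.1 mm.
Setup B: H = 100²/(11×0.01) + 100 ≈ 91009.1 mm; DoF = Df − Dn = 24628.7 − 16002.6 ≈ 8626.1 mm.
Ratio = 8626.1 / 4271.1 ≈ 2.02.

2.02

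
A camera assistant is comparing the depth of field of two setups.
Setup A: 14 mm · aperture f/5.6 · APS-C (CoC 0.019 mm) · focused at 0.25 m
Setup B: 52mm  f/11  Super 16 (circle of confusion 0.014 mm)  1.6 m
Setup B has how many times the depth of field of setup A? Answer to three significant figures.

4.37

Setup A: H = 14²/(5.6×0.019) + 14 ≈ 1856.1 mm; DoF = Df − Dn = 286.735 − 221.609 ≈ 65.126 mm.
Setup B: H = 52²/(11×0.014) + 52 ≈ 17610.4 mm; DoF = Df − Dn = 1754.70 − 1470.37 ≈ 284.33 mm.
Ratio = 284.33 / 65.126 ≈ 4.37.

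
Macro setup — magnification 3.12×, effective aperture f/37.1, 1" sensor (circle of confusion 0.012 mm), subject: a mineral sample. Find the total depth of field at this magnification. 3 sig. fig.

0.0915 mm

At magnification m, DoF ≈ 2·N_eff·c/m² = 2 × 37.1 × 0.012 / 3.12² = 0.8904 / 9.734 ≈ 0.0915 mm.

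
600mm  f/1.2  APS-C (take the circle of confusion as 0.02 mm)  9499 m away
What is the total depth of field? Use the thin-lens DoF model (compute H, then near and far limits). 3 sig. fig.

20100 m

Hyperfocal distance H = f²/(N·c) + f = 600²/(1.2 × 0.02) + 600 = 360000/0.024 + 600 ≈ 15000600.0 mm ≈ 15001 m.
Near limit Dn = s·(H − f)/(H + s − 2f) = 9499000 × (15000600.0 − 600) / (15000600.0 + 9499000 − 2 × 600) = 9499000 × 15000000.0 / 24498400.0 ≈ 5816094 mm.
Far limit Df = s·(H − f)/(H − s) = 9499000 × (15000600.0 − 600) / (15000600.0 − 9499000) = 9499000 × 15000000.0 / 5501600.0 ≈ 25898829 mm.
Depth of field = Df − Dn = 25898829 − 5816094 ≈ 20082735 mm ≈ 20100 m.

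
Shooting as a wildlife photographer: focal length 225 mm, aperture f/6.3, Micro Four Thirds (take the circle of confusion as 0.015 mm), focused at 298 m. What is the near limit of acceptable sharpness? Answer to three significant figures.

Hyperfocal distance H = f²/(N·c) + f = 225²/(6.3 × 0.015) + 225 = 50625/0.0945 + 225 ≈ 535939.3 mm ≈ 535.9 m.
Near limit Dn = s·(H − f)/(H + s − 2f) = 298000 × (535939.3 − 225) / (535939.3 + 298000 − 2 × 225) = 298000 × 535714.3 / 833489.3 ≈ 191536 mm ≈ 192 m.

192 m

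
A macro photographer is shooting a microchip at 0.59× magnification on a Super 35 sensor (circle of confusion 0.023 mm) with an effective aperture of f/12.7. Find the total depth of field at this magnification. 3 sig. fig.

At magnification m, DoF ≈ 2·N_eff·c/m² = 2 × 12.7 × 0.023 / 0.59² = 0.5842 / 0.3481 ≈ 1.68 mm.

1.68 mm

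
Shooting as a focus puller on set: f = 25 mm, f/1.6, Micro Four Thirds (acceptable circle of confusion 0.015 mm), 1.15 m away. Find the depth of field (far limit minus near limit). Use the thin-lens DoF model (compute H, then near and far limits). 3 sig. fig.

Hyperfocal distance H = f²/(N·c) + f = 25²/(1.6 × 0.015) + 25 = 625/0.024 + 25 ≈ 26066.7 mm ≈ 26.07 m.
Near limit Dn = s·(H − f)/(H + s − 2f) = 1150 × (26066.7 − 25) / (26066.7 + 1150 − 2 × 25) = 1150 × 26041.7 / 27166.7 ≈ 1102.377 mm.
Far limit Df = s·(H − f)/(H − s) = 1150 × (26066.7 − 25) / (26066.7 − 1150) = 1150 × 26041.7 / 24916.7 ≈ 1201.923 mm.
Depth of field = Df − Dn = 1201.923 − 1102.377 ≈ 99.546 mm.

99.5 mm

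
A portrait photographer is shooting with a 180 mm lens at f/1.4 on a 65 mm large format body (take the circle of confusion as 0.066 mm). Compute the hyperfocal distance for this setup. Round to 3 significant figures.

351 m

Hyperfocal distance H = f²/(N·c) + f = 180²/(1.4 × 0.066) + 180 = 32400/0.0924 + 180 ≈ 350829.4 mm ≈ 351 m.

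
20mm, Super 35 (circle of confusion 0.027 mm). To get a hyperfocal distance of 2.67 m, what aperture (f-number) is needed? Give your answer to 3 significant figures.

f/5.59

Rearrange H = f²/(N·c) + f for N: N = f² / ((H − f)·c).
N = 20² / ((2670 − 20) × 0.027) = 400 / 71.55 ≈ 5.59.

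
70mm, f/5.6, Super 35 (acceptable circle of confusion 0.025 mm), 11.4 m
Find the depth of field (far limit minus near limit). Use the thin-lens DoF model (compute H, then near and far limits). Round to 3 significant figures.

Hyperfocal distance H = f²/(N·c) + f = 70²/(5.6 × 0.025) + 70 = 4900/0.14 + 70 ≈ 35070.0 mm ≈ 35.07 m.
Near limit Dn = s·(H − f)/(H + s − 2f) = 11400 × (35070.0 − 70) / (35070.0 + 11400 − 2 × 70) = 11400 × 35000.0 / 46330.0 ≈ 8612.1 mm.
Far limit Df = s·(H − f)/(H − s) = 11400 × (35070.0 − 70) / (35070.0 − 11400) = 11400 × 35000.0 / 23670.0 ≈ 16856.8 mm.
Depth of field = Df − Dn = 16856.8 − 8612.1 ≈ 8244.7 mm ≈ 8.24 m.

8.24 m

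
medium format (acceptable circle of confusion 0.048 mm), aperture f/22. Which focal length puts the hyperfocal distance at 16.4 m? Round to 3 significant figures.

131 mm

From H = f²/(N·c) + f, with f ≪ H: f ≈ √(H·N·c) = √(16400 × 22 × 0.048) = √17318 ≈ 131.6 mm.
Exact: f² + N·c·f − N·c·H = 0 ⇒ f = (−N·c + √((N·c)² + 4·N·c·H))/2 = (−1.056 + √69275)/2 ≈ 131.07 mm ≈ 131 mm.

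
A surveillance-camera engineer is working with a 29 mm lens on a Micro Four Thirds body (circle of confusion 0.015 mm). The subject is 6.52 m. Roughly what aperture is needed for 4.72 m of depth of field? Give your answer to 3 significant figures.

Write h = H − f = f²/(N·c). The thin-lens limits are Dn = s·h/(h + (s−f)) and Df = s·h/(h − (s−f)), so DoF = Df − Dn = 2·s·(s−f)·h / (h² − (s−f)²).
That is a quadratic in h: DoF·h² − 2·s·(s−f)·h − DoF·(s−f)² = 0 ⇒ h = (s−f)·(s + √(s² + DoF²)) / DoF = 6491 × (6520 + √(6520² + 4720²)) / 4720 = 6491 × (6520 + 8049.15) / 4720 ≈ 20036 mm.
Then N = f²/(c·h) = 29² / (0.015 × 20036) = 841 / 300.53 ≈ 2.80.

f/2.80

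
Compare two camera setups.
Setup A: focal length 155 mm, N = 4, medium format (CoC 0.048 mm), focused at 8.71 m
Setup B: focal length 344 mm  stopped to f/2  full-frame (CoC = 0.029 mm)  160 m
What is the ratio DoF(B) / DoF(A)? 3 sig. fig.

21.1

Setup A: H = 155²/(4×0.048) + 155 ≈ 125285.2 mm; DoF = Df − Dn = 9349.2 − 8152.6 ≈ 1196.6 mm.
Setup B: H = 344²/(2×0.029) + 344 ≈ 2040619.9 mm; DoF = Df − Dn = 173583 − 148388 ≈ 25195 mm.
Ratio = 25195 / 1196.6 ≈ 21.1.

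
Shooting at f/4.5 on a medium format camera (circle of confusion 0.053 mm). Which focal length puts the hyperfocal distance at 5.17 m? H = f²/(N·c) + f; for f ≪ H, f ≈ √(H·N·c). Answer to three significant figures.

35.0 mm

From H = f²/(N·c) + f, with f ≪ H: f ≈ √(H·N·c) = √(5170 × 4.5 × 0.053) = √1233.0 ≈ 35.11 mm.
Exact: f² + N·c·f − N·c·H = 0 ⇒ f = (−N·c + √((N·c)² + 4·N·c·H))/2 = (−0.2385 + √4932.2)/2 ≈ 34.996 mm ≈ 35.0 mm.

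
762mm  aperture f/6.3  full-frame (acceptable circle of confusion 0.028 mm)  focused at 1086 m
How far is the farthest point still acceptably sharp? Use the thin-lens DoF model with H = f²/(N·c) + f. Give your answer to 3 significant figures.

1620 m

Hyperfocal distance H = f²/(N·c) + f = 762²/(6.3 × 0.028) + 762 = 580644/0.1764 + 762 ≈ 3292394.7 mm ≈ 3292 m.
Far limit Df = s·(H − f)/(H − s) = 1086000 × (3292394.7 − 762) / (3292394.7 − 1086000) = 1086000 × 3291632.7 / 2206394.7 ≈ 1620160 mm ≈ 1620 m.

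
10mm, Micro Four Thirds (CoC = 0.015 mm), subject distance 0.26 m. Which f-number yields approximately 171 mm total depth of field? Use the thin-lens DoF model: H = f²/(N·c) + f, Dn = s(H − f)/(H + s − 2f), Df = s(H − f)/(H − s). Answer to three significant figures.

Write h = H − f = f²/(N·c). The thin-lens limits are Dn = s·h/(h + (s−f)) and Df = s·h/(h − (s−f)), so DoF = Df − Dn = 2·s·(s−f)·h / (h² − (s−f)²).
That is a quadratic in h: DoF·h² − 2·s·(s−f)·h − DoF·(s−f)² = 0 ⇒ h = (s−f)·(s + √(s² + DoF²)) / DoF = 250 × (260 + √(260² + 171²)) / 171 = 250 × (260 + 311.193) / 171 ≈ 835.08 mm.
Then N = f²/(c·h) = 10² / (0.015 × 835.08) = 100 / 12.526 ≈ 7.98.

f/7.98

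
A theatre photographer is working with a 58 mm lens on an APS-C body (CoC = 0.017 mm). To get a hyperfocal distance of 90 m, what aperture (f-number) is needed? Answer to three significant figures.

Rearrange H = f²/(N·c) + f for N: N = f² / ((H − f)·c).
N = 58² / ((90000 − 58) × 0.017) = 3364 / 1529 ≈ 2.20.

f/2.20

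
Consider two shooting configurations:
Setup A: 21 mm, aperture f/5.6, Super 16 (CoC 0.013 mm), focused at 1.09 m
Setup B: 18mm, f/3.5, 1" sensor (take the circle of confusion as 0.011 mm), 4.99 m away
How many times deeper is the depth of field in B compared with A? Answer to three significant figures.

22.8

Setup A: H = 21²/(5.6×0.013) + 21 ≈ 6078.7 mm; DoF = Df − Dn = 1323.57 − 926.50 ≈ 397.07 mm.
Setup B: H = 18²/(3.5×0.011) + 18 ≈ 8433.6 mm; DoF = Df − Dn = 12194.8 − 3136.8 ≈ 9058.0 mm.
Ratio = 9058.0 / 397.07 ≈ 22.8.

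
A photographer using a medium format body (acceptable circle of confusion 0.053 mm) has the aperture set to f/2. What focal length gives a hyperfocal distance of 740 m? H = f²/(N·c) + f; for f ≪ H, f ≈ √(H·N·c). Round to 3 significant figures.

280 mm

From H = f²/(N·c) + f, with f ≪ H: f ≈ √(H·N·c) = √(740000 × 2 × 0.053) = √78440 ≈ 280.1 mm.
The +f correction barely moves this — solving exactly, f² + N·c·f − N·c·H = 0 ⇒ f = (−N·c + √((N·c)² + 4·N·c·H))/2 = (−0.106 + √313760)/2 ≈ 280.02 mm, so f ≈ 280 mm.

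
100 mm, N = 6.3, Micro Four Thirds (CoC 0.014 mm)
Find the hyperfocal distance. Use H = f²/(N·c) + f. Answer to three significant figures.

Hyperfocal distance H = f²/(N·c) + f = 100²/(6.3 × 0.014) + 100 = 10000/0.0882 + 100 ≈ 113478.7 mm ≈ 113 m.

113 m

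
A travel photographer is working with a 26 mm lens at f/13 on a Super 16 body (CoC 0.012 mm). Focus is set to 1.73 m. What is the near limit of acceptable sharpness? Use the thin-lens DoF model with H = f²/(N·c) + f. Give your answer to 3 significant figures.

Hyperfocal distance H = f²/(N·c) + f = 26²/(13 × 0.012) + 26 = 676/0.156 + 26 ≈ 4359.3 mm ≈ 4.359 m.
Near limit Dn = s·(H − f)/(H + s − 2f) = 1730 × (4359.3 − 26) / (4359.3 + 1730 − 2 × 26) = 1730 × 4333.3 / 6037.3 ≈ 1241.7 mm ≈ 1.24 m.

1.24 m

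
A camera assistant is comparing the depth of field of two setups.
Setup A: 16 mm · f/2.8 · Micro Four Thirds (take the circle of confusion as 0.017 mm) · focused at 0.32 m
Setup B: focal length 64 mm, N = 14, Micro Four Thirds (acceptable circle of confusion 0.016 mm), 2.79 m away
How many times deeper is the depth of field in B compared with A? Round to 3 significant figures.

Setup A: H = 16²/(2.8×0.017) + 16 ≈ 5394.2 mm; DoF = Df − Dn = 339.172 − 302.880 ≈ 36.292 mm.
Setup B: H = 64²/(14×0.016) + 64 ≈ 18349.7 mm; DoF = Df − Dn = 3278.80 − 2428.03 ≈ 850.77 mm.
Ratio = 850.77 / 36.292 ≈ 23.4.

23.4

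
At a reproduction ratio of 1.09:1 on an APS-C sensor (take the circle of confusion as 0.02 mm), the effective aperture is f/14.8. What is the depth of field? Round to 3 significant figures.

0.498 mm

At magnification m, DoF ≈ 2·N_eff·c/m² = 2 × 14.8 × 0.02 / 1.09² = 0.592 / 1.188 ≈ 0.498 mm.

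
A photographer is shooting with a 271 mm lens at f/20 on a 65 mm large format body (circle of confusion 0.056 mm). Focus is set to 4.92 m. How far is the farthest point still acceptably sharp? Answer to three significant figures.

Hyperfocal distance H = f²/(N·c) + f = 271²/(20 × 0.056) + 271 = 73441/1.12 + 271 ≈ 65843.3 mm ≈ 65.84 m.
Far limit Df = s·(H − f)/(H − s) = 4920 × (65843.3 − 271) / (65843.3 − 4920) = 4920 × 65572.3 / 60923.3 ≈ 5295.4 mm ≈ 5.30 m.

5.30 m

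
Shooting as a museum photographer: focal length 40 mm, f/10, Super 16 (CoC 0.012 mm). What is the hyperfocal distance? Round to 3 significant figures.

Hyperfocal distance H = f²/(N·c) + f = 40²/(10 × 0.012) + 40 = 1600/0.12 + 40 ≈ 13373.3 mm ≈ 13.4 m.

13.4 m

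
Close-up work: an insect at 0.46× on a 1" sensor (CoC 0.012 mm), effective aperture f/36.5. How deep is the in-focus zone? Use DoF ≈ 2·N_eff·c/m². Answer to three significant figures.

At magnification m, DoF ≈ 2·N_eff·c/m² = 2 × 36.5 × 0.012 / 0.46² = 0.876 / 0.2116 ≈ 4.14 mm.

4.14 mm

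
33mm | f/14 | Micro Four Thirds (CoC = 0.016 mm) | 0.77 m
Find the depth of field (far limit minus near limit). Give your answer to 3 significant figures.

239 mm

Hyperfocal distance H = f²/(N·c) + f = 33²/(14 × 0.016) + 33 = 1089/0.224 + 33 ≈ 4894.6 mm ≈ 4.895 m.
Near limit Dn = s·(H − f)/(H + s − 2f) = 770 × (4894.6 − 33) / (4894.6 + 770 − 2 × 33) = 770 × 4861.6 / 5598.6 ≈ 668.64 mm.
Far limit Df = s·(H − f)/(H − s) = 770 × (4894.6 − 33) / (4894.6 − 770) = 770 × 4861.6 / 4124.6 ≈ 907.59 mm.
Depth of field = Df − Dn = 907.59 − 668.64 ≈ 238.95 mm.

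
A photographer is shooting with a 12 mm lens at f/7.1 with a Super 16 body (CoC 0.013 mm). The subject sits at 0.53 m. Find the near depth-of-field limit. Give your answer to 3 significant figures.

398 mm

Hyperfocal distance H = f²/(N·c) + f = 12²/(7.1 × 0.013) + 12 = 144/0.0923 + 12 ≈ 1572.1 mm ≈ 1.572 m.
Near limit Dn = s·(H − f)/(H + s − 2f) = 530 × (1572.1 − 12) / (1572.1 + 530 − 2 × 12) = 530 × 1560.1 / 2078.1 ≈ 397.89 mm.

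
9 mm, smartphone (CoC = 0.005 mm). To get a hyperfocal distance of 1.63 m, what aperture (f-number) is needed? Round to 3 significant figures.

Rearrange H = f²/(N·c) + f for N: N = f² / ((H − f)·c).
N = 9² / ((1630 − 9) × 0.005) = 81 / 8.105 ≈ 9.99.

f/9.99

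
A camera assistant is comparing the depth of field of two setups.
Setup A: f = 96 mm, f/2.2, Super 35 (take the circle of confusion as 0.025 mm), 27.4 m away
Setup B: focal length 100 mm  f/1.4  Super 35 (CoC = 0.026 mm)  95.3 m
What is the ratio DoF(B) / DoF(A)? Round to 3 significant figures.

8.18

Setup A: H = 96²/(2.2×0.025) + 96 ≈ 167659.6 mm; DoF = Df − Dn = 32733.9 − 23560.8 ≈ 9173.1 mm.
Setup B: H = 100²/(1.4×0.026) + 100 ≈ 274825.3 mm; DoF = Df − Dn = 145836 − 70775 ≈ 75061 mm.
Ratio = 75061 / 9173.1 ≈ 8.18.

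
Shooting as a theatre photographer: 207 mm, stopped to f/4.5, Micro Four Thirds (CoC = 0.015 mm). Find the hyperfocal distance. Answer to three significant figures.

635 m

Hyperfocal distance H = f²/(N·c) + f = 207²/(4.5 × 0.015) + 207 = 42849/0.0675 + 207 ≈ 635007.0 mm ≈ 635 m.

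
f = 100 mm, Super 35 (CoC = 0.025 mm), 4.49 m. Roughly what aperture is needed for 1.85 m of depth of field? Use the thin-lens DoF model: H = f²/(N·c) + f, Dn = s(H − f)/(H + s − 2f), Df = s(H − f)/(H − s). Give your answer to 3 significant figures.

f/18

Write h = H − f = f²/(N·c). The thin-lens limits are Dn = s·h/(h + (s−f)) and Df = s·h/(h − (s−f)), so DoF = Df − Dn = 2·s·(s−f)·h / (h² − (s−f)²).
That is a quadratic in h: DoF·h² − 2·s·(s−f)·h − DoF·(s−f)² = 0 ⇒ h = (s−f)·(s + √(s² + DoF²)) / DoF = 4390 × (4490 + √(4490² + 1850²)) / 1850 = 4390 × (4490 + 4856.19) / 1850 ≈ 22178 mm.
Then N = f²/(c·h) = 100² / (0.025 × 22178) = 10000 / 554.46 ≈ 18.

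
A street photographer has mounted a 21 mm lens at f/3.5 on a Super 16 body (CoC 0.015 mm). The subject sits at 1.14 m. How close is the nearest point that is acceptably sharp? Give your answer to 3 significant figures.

Hyperfocal distance H = f²/(N·c) + f = 21²/(3.5 × 0.015) + 21 = 441/0.0525 + 21 ≈ 8421.0 mm ≈ 8.421 m.
Near limit Dn = s·(H − f)/(H + s − 2f) = 1140 × (8421.0 − 21) / (8421.0 + 1140 − 2 × 21) = 1140 × 8400.0 / 9519.0 ≈ 1006.0 mm ≈ 1.01 m.

1.01 m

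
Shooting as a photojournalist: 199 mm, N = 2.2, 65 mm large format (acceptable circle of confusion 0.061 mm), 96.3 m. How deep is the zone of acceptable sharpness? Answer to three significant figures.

70.2 m

Hyperfocal distance H = f²/(N·c) + f = 199²/(2.2 × 0.061) + 199 = 39601/0.1342 + 199 ≈ 295288.4 mm ≈ 295.3 m.
Near limit Dn = s·(H − f)/(H + s − 2f) = 96300 × (295288.4 − 199) / (295288.4 + 96300 − 2 × 199) = 96300 × 295089.4 / 391190.4 ≈ 72643 mm.
Far limit Df = s·(H − f)/(H − s) = 96300 × (295288.4 − 199) / (295288.4 − 96300) = 96300 × 295089.4 / 198988.4 ≈ 142808 mm.
Depth of field = Df − Dn = 142808 − 72643 ≈ 70165 mm ≈ 70.2 m.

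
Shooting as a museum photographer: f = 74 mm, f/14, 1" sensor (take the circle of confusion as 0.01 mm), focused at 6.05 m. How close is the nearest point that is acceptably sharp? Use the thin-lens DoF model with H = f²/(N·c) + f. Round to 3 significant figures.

Hyperfocal distance H = f²/(N·c) + f = 74²/(14 × 0.01) + 74 = 5476/0.14 + 74 ≈ 39188.3 mm ≈ 39.19 m.
Near limit Dn = s·(H − f)/(H + s − 2f) = 6050 × (39188.3 − 74) / (39188.3 + 6050 − 2 × 74) = 6050 × 39114.3 / 45090.3 ≈ 5248.2 mm ≈ 5.25 m.

5.25 m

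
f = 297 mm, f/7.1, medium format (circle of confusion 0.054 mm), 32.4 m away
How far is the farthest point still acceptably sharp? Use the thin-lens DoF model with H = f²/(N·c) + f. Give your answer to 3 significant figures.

Hyperfocal distance H = f²/(N·c) + f = 297²/(7.1 × 0.054) + 297 = 88209/0.3834 + 297 ≈ 230367.4 mm ≈ 230.4 m.
Far limit Df = s·(H − f)/(H − s) = 32400 × (230367.4 − 297) / (230367.4 − 32400) = 32400 × 230070.4 / 197967.4 ≈ 37654 mm ≈ 37.7 m.

37.7 m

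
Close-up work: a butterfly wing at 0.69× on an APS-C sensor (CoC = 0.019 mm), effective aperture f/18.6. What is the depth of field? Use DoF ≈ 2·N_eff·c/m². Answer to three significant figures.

At magnification m, DoF ≈ 2·N_eff·c/m² = 2 × 18.6 × 0.019 / 0.69² = 0.7068 / 0.4761 ≈ 1.48 mm.

1.48 mm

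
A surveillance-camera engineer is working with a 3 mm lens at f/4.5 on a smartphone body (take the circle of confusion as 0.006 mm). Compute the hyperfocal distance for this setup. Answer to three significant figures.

336 mm

Hyperfocal distance H = f²/(N·c) + f = 3²/(4.5 × 0.006) + 3 = 9/0.027 + 3 ≈ 336.3 mm ≈ 0.336 m.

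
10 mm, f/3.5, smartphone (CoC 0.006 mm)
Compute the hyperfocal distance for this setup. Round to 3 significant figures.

Hyperfocal distance H = f²/(N·c) + f = 10²/(3.5 × 0.006) + 10 = 100/0.021 + 10 ≈ 4771.9 mm ≈ 4.77 m.

4.77 m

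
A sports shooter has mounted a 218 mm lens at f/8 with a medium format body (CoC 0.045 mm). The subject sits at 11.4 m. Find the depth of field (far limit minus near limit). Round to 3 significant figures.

Hyperfocal distance H = f²/(N·c) + f = 218²/(8 × 0.045) + 218 = 47524/0.36 + 218 ≈ 132229.1 mm ≈ 132.2 m.
Near limit Dn = s·(H − f)/(H + s − 2f) = 11400 × (132229.1 − 218) / (132229.1 + 11400 − 2 × 218) = 11400 × 132011.1 / 143193.1 ≈ 10509.8 mm.
Far limit Df = s·(H − f)/(H − s) = 11400 × (132229.1 − 218) / (132229.1 − 11400) = 11400 × 132011.1 / 120829.1 ≈ 12455.0 mm.
Depth of field = Df − Dn = 12455.0 − 10509.8 ≈ 1945.2 mm ≈ 1.95 m.

1.95 m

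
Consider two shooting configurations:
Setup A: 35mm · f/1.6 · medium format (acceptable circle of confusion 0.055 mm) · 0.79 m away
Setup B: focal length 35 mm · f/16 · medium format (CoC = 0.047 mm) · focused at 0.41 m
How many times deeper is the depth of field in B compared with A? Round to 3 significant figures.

2.32

Setup A: H = 35²/(1.6×0.055) + 35 ≈ 13955.5 mm; DoF = Df − Dn = 835.304 − 749.357 ≈ 85.947 mm.
Setup B: H = 35²/(16×0.047) + 35 ≈ 1664.0 mm; DoF = Df − Dn = 532.61 − 333.28 ≈ 199.33 mm.
Ratio = 199.33 / 85.947 ≈ 2.32.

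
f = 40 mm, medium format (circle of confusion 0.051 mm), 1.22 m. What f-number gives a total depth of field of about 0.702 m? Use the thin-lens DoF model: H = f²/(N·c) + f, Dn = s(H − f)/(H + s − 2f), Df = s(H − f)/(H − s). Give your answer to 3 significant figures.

Write h = H − f = f²/(N·c). The thin-lens limits are Dn = s·h/(h + (s−f)) and Df = s·h/(h − (s−f)), so DoF = Df − Dn = 2·s·(s−f)·h / (h² − (s−f)²).
That is a quadratic in h: DoF·h² − 2·s·(s−f)·h − DoF·(s−f)² = 0 ⇒ h = (s−f)·(s + √(s² + DoF²)) / DoF = 1180 × (1220 + √(1220² + 702²)) / 702 = 1180 × (1220 + 1407.55) / 702 ≈ 4416.7 mm.
Then N = f²/(c·h) = 40² / (0.051 × 4416.7) = 1600 / 225.25 ≈ 7.10.

f/7.10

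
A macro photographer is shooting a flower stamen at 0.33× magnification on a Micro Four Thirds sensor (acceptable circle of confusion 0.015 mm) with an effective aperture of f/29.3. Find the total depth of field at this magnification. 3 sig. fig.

8.07 mm

At magnification m, DoF ≈ 2·N_eff·c/m² = 2 × 29.3 × 0.015 / 0.33² = 0.879 / 0.1089 ≈ 8.07 mm.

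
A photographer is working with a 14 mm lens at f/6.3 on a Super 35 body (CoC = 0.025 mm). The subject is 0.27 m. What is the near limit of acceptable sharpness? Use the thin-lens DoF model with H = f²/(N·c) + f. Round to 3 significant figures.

224 mm

Hyperfocal distance H = f²/(N·c) + f = 14²/(6.3 × 0.025) + 14 = 196/0.1575 + 14 ≈ 1258.4 mm ≈ 1.258 m.
Near limit Dn = s·(H − f)/(H + s − 2f) = 270 × (1258.4 − 14) / (1258.4 + 270 − 2 × 14) = 270 × 1244.4 / 1500.4 ≈ 223.93 mm.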